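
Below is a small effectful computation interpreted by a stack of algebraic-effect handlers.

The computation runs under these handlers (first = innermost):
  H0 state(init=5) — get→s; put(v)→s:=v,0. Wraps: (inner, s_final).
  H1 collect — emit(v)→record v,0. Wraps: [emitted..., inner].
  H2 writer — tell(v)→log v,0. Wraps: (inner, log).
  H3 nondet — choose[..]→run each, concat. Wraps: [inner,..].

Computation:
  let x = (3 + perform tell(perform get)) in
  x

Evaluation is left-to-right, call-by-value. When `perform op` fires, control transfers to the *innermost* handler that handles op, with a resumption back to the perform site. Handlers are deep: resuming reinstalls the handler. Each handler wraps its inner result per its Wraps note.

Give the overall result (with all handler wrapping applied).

Evaluation trace:
get @ H0 ⇒ 5
tell(5) @ H2 ⇒ log+=5
H0 returns (3, 5)
H1 returns [(3, 5)]
H2 returns ([(3, 5)], (5))
H3 returns [([(3, 5)], (5))]
= [([(3, 5)], (5))]

Answer: [([(3, 5)], (5))]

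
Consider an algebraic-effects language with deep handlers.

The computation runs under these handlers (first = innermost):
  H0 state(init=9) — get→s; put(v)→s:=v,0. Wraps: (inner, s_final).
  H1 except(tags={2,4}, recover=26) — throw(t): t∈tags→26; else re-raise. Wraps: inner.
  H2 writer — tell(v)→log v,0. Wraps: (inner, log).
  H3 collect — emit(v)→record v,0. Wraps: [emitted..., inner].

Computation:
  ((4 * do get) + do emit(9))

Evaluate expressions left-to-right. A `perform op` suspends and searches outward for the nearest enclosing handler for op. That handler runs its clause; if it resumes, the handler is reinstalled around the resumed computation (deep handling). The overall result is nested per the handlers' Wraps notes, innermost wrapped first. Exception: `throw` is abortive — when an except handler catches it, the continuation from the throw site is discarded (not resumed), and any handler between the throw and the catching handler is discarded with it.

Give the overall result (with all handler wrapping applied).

Evaluation trace:
get @ H0 ⇒ 9
emit(9) @ H3 ⇒ out+=9
H0 returns (36, 9)
H1 returns (36, 9)
H2 returns ((36, 9), ())
H3 returns [9, ((36, 9), ())]
= [9, ((36, 9), ())]

Answer: [9, ((36, 9), ())]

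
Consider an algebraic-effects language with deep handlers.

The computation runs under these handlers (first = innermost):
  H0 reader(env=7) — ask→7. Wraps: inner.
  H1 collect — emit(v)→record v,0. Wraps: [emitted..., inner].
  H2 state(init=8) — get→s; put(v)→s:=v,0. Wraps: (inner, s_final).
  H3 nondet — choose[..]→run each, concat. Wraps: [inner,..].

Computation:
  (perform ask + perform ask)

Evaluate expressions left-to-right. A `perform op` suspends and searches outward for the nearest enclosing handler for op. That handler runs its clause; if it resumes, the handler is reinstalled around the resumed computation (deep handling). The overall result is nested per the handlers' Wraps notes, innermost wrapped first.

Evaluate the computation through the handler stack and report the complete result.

Evaluation trace:
ask @ H0 ⇒ 7
ask @ H0 ⇒ 7
H0 returns 14
H1 returns [14]
H2 returns ([14], 8)
H3 returns [([14], 8)]
= [([14], 8)]

Answer: [([14], 8)]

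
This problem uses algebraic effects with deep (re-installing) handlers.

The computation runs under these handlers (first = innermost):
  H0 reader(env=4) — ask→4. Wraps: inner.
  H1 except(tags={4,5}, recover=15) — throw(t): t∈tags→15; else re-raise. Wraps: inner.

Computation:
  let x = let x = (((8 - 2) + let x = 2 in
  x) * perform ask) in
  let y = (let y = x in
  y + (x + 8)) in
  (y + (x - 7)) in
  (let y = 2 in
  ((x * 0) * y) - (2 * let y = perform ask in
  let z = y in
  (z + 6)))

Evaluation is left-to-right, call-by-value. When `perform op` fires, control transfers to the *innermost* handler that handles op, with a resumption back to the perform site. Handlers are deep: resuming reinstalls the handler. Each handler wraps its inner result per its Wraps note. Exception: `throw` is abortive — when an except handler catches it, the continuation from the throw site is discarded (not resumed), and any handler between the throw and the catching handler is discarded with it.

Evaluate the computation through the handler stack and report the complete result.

Step-by-step:
ask @ H0 ⇒ 4
ask @ H0 ⇒ 4
H0 returns -20
H1 returns -20
= -20

Answer: -20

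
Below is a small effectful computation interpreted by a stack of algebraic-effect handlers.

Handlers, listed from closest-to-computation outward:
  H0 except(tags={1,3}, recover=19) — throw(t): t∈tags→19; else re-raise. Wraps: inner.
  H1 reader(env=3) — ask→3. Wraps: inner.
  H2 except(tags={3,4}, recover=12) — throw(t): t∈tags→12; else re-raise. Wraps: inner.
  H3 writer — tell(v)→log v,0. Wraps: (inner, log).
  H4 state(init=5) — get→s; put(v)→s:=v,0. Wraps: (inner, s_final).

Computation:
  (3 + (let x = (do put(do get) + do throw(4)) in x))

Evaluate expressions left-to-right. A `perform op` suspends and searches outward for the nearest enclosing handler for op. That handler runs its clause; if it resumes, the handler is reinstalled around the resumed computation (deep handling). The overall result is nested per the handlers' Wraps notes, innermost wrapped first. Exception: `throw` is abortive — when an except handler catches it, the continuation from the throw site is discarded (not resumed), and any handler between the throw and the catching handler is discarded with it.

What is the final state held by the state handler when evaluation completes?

Working:
get @ H4 ⇒ 5
put(5) @ H4 ⇒ s:=5
throw(4) @ H0 re-raised
throw(4) @ H2 caught ⇒ 12
H3 returns (12, ())
H4 returns ((12, ()), 5)
= ((12, ()), 5)

Answer: 5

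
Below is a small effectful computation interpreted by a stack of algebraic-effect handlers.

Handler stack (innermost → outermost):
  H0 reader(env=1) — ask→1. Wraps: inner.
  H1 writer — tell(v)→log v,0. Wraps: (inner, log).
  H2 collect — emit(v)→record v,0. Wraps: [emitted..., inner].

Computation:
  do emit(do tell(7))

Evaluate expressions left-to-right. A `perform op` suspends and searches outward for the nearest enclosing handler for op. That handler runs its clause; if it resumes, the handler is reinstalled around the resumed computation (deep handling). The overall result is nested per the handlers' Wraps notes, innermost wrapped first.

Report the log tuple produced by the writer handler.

Step-by-step:
tell(7) @ H1 ⇒ log+=7
emit(0) @ H2 ⇒ out+=0
H0 returns 0
H1 returns (0, (7))
H2 returns [0, (0, (7))]
= [0, (0, (7))]

Answer: (7)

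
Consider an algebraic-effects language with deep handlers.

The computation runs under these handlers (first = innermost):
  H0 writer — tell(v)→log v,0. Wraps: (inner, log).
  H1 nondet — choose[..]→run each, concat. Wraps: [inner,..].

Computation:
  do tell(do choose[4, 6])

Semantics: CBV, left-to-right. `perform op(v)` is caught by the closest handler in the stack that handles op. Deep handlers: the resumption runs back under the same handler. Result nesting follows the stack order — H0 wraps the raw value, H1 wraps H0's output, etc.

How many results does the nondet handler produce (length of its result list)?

Answer: 2

Step-by-step:
choose[4, 6] @ H1
  branch[0] choose=4:
    tell(4) @ H0 ⇒ log+=4
    H0 returns (0, (4))
    H1 returns [(0, (4))]
  branch[1] choose=6:
    tell(6) @ H0 ⇒ log+=6
    H0 returns (0, (6))
    H1 returns [(0, (6))]
= [(0, (4)), (0, (6))]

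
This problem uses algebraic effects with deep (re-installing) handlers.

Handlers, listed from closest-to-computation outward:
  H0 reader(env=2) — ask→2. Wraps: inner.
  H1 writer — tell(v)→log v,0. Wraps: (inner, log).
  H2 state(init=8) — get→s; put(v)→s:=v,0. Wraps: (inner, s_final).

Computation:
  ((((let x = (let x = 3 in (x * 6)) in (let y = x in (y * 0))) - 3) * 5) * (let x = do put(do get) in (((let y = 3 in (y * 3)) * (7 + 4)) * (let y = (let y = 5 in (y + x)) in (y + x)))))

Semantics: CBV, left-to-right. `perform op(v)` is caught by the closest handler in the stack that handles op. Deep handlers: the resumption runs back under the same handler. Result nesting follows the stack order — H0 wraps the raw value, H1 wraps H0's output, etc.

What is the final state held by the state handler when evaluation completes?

Working:
get @ H2 ⇒ 8
put(8) @ H2 ⇒ s:=8
H0 returns -7425
H1 returns (-7425, ())
H2 returns ((-7425, ()), 8)
= ((-7425, ()), 8)

Answer: 8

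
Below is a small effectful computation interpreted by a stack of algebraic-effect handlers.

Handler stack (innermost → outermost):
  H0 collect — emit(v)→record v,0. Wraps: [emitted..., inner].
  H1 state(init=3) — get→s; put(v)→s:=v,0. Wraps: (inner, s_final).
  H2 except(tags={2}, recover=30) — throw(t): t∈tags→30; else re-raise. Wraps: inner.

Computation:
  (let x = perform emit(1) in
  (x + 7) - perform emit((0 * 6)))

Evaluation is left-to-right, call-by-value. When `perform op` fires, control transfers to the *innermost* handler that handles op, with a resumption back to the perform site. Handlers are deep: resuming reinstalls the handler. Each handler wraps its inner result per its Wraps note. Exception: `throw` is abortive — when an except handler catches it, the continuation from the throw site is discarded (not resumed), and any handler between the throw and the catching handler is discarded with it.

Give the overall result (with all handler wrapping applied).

Answer: ([1, 0, 7], 3)

Working:
emit(1) @ H0 ⇒ out+=1
emit(0) @ H0 ⇒ out+=0
H0 returns [1, 0, 7]
H1 returns ([1, 0, 7], 3)
H2 returns ([1, 0, 7], 3)
= ([1, 0, 7], 3)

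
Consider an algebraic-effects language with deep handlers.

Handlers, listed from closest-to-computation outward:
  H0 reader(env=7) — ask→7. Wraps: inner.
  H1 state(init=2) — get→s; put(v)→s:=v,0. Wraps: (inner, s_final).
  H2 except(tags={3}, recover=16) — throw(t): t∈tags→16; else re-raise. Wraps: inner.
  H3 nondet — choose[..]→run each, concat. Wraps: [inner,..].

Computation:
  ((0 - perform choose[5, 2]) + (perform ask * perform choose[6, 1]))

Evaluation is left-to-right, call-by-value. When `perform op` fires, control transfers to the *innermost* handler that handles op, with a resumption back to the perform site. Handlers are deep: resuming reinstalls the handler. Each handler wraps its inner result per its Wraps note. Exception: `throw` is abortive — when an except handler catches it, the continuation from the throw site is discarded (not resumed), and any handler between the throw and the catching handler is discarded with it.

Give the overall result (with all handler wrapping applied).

Answer: [(37, 2), (2, 2), (40, 2), (5, 2)]

Evaluation trace:
choose[5, 2] @ H3
  branch[0] choose=5:
    ask @ H0 ⇒ 7
    choose[6, 1] @ H3
      branch[0] choose=6:
        H0 returns 37
        H1 returns (37, 2)
        H2 returns (37, 2)
        H3 returns [(37, 2)]
      branch[1] choose=1:
        H0 returns 2
        H1 returns (2, 2)
        H2 returns (2, 2)
        H3 returns [(2, 2)]
  branch[1] choose=2:
    ask @ H0 ⇒ 7
    choose[6, 1] @ H3
      branch[0] choose=6:
        H0 returns 40
        H1 returns (40, 2)
        H2 returns (40, 2)
        H3 returns [(40, 2)]
      branch[1] choose=1:
        H0 returns 5
        H1 returns (5, 2)
        H2 returns (5, 2)
        H3 returns [(5, 2)]
= [(37, 2), (2, 2), (40, 2), (5, 2)]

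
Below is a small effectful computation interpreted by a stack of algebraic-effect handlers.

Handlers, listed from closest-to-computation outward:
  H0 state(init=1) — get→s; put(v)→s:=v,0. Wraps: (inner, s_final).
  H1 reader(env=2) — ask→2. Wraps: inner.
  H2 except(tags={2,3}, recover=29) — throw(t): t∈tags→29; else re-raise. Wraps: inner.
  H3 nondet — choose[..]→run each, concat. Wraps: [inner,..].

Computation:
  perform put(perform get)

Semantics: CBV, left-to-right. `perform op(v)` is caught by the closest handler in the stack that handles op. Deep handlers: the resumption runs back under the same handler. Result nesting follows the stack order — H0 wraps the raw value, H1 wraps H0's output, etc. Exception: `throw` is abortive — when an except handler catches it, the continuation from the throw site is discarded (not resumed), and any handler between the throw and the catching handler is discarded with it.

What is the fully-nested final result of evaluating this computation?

Working:
get @ H0 ⇒ 1
put(1) @ H0 ⇒ s:=1
H0 returns (0, 1)
H1 returns (0, 1)
H2 returns (0, 1)
H3 returns [(0, 1)]
= [(0, 1)]

Answer: [(0, 1)]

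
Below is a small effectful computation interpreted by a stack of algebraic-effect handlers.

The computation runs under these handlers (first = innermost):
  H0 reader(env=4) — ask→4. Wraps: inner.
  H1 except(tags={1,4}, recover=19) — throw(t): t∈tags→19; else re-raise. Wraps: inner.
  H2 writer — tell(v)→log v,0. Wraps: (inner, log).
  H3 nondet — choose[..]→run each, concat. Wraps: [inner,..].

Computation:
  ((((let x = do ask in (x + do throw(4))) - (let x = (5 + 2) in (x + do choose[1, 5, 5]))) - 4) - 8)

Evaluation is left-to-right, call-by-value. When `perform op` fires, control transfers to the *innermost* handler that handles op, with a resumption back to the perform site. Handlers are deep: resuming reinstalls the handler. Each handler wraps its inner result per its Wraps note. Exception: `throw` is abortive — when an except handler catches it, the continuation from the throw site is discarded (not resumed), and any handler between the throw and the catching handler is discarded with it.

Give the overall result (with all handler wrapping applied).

Answer: [(19, ())]

Step-by-step:
ask @ H0 ⇒ 4
throw(4) @ H1 caught ⇒ 19
H2 returns (19, ())
H3 returns [(19, ())]
= [(19, ())]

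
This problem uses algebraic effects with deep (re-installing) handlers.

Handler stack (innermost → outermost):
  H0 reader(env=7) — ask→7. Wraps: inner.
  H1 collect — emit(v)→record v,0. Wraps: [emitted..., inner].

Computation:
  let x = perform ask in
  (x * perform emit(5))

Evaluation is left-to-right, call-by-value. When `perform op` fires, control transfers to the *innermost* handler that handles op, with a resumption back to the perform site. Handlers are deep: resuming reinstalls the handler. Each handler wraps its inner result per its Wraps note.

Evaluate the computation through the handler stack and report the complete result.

Working:
ask @ H0 ⇒ 7
emit(5) @ H1 ⇒ out+=5
H0 returns 0
H1 returns [5, 0]
= [5, 0]

Answer: [5, 0]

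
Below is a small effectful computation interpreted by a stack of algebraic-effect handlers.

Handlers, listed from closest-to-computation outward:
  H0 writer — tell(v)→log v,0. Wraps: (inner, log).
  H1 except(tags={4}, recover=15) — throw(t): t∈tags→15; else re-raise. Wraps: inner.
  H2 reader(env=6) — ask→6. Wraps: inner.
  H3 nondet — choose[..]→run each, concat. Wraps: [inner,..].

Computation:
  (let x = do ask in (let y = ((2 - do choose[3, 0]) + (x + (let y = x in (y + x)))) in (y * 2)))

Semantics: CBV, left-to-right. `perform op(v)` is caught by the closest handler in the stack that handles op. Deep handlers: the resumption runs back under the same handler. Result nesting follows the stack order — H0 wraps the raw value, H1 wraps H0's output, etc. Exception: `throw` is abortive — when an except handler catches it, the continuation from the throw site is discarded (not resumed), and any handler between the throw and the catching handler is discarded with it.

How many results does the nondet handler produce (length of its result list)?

Answer: 2

Working:
ask @ H2 ⇒ 6
choose[3, 0] @ H3
  branch[0] choose=3:
    H0 returns (34, ())
    H1 returns (34, ())
    H2 returns (34, ())
    H3 returns [(34, ())]
  branch[1] choose=0:
    H0 returns (40, ())
    H1 returns (40, ())
    H2 returns (40, ())
    H3 returns [(40, ())]
= [(34, ()), (40, ())]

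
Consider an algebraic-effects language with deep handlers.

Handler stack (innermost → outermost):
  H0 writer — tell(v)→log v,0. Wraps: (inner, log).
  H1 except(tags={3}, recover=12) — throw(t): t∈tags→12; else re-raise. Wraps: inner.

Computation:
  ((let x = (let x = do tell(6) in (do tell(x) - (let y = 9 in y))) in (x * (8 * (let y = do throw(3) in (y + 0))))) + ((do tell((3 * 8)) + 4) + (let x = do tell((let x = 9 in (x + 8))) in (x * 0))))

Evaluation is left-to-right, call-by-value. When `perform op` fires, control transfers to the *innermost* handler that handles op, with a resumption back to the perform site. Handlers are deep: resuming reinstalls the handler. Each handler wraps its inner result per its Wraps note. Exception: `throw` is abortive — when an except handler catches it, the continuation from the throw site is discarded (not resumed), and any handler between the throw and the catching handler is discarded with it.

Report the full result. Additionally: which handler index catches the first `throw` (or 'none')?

Working:
tell(6) @ H0 ⇒ log+=6
tell(0) @ H0 ⇒ log+=0
throw(3) @ H1 caught ⇒ 12
= 12

Answer: 12 ; first throw caught by: H1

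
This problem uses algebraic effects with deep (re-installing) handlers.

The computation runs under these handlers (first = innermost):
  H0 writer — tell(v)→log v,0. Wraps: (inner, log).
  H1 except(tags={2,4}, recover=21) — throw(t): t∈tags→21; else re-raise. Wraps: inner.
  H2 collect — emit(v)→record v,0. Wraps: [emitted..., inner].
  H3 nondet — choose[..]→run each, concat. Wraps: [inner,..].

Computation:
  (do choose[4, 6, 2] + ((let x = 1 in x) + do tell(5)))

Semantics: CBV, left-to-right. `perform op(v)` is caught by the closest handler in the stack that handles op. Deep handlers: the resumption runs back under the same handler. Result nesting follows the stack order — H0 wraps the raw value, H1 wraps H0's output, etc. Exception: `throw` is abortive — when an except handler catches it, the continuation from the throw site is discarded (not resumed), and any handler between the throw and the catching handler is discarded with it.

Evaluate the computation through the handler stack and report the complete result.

Answer: [[(5, (5))], [(7, (5))], [(3, (5))]]

Working:
choose[4, 6, 2] @ H3
  branch[0] choose=4:
    tell(5) @ H0 ⇒ log+=5
    H0 returns (5, (5))
    H1 returns (5, (5))
    H2 returns [(5, (5))]
    H3 returns [[(5, (5))]]
  branch[1] choose=6:
    tell(5) @ H0 ⇒ log+=5
    H0 returns (7, (5))
    H1 returns (7, (5))
    H2 returns [(7, (5))]
    H3 returns [[(7, (5))]]
  branch[2] choose=2:
    tell(5) @ H0 ⇒ log+=5
    H0 returns (3, (5))
    H1 returns (3, (5))
    H2 returns [(3, (5))]
    H3 returns [[(3, (5))]]
= [[(5, (5))], [(7, (5))], [(3, (5))]]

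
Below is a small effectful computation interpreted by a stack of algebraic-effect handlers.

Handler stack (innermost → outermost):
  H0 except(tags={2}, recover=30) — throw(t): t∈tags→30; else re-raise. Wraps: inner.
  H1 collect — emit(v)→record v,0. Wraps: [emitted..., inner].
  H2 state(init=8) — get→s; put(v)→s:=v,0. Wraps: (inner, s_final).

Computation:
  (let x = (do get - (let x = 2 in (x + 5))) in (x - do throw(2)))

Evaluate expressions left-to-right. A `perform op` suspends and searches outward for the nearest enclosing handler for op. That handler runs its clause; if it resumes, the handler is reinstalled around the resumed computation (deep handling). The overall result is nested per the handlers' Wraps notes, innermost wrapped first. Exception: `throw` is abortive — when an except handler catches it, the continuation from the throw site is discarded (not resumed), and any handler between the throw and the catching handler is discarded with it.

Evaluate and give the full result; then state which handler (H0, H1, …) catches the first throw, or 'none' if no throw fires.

Answer: ([30], 8) ; first throw caught by: H0

Evaluation trace:
get @ H2 ⇒ 8
throw(2) @ H0 caught ⇒ 30
H1 returns [30]
H2 returns ([30], 8)
= ([30], 8)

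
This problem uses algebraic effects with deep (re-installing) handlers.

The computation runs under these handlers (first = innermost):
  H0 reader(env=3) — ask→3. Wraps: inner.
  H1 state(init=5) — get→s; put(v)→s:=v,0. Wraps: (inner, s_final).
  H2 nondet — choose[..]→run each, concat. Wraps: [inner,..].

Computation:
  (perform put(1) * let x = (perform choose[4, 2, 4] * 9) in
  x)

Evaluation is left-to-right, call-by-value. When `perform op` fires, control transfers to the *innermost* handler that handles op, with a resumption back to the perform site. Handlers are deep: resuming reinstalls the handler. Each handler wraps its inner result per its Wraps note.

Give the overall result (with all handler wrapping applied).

Answer: [(0, 1), (0, 1), (0, 1)]

Step-by-step:
put(1) @ H1 ⇒ s:=1
choose[4, 2, 4] @ H2
  branch[0] choose=4:
    H0 returns 0
    H1 returns (0, 1)
    H2 returns [(0, 1)]
  branch[1] choose=2:
    H0 returns 0
    H1 returns (0, 1)
    H2 returns [(0, 1)]
  branch[2] choose=4:
    H0 returns 0
    H1 returns (0, 1)
    H2 returns [(0, 1)]
= [(0, 1), (0, 1), (0, 1)]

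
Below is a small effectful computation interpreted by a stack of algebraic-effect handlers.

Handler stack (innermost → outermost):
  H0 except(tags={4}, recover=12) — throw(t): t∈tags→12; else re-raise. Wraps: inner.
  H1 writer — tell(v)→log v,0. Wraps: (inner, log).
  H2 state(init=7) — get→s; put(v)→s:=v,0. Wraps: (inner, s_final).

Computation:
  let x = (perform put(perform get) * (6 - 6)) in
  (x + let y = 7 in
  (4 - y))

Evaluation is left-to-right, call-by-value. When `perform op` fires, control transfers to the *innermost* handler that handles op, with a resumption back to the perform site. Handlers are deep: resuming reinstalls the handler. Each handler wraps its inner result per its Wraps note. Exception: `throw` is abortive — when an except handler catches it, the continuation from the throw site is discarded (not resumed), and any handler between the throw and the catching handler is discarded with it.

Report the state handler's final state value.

Answer: 7

Evaluation trace:
get @ H2 ⇒ 7
put(7) @ H2 ⇒ s:=7
H0 returns -3
H1 returns (-3, ())
H2 returns ((-3, ()), 7)
= ((-3, ()), 7)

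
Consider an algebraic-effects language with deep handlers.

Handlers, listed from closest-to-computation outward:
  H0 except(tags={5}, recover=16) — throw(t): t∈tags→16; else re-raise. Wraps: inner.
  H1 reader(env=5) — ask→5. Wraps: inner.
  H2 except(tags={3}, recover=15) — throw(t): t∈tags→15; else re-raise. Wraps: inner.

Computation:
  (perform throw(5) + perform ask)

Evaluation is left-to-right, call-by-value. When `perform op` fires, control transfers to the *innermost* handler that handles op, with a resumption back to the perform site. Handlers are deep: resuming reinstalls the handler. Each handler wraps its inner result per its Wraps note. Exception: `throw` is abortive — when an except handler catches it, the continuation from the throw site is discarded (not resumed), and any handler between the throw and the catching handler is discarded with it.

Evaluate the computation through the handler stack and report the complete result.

Answer: 16

Step-by-step:
throw(5) @ H0 caught ⇒ 16
H1 returns 16
H2 returns 16
= 16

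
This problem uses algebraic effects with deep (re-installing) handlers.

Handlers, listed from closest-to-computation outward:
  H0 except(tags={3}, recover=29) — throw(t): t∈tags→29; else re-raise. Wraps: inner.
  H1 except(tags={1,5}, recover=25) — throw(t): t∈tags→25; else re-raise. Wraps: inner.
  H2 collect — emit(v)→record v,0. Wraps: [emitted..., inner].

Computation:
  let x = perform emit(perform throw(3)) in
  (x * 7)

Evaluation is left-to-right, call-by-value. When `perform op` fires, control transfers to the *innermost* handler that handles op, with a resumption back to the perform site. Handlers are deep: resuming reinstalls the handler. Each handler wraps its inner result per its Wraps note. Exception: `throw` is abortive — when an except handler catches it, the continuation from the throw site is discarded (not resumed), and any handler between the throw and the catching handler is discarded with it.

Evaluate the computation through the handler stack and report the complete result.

Step-by-step:
throw(3) @ H0 caught ⇒ 29
H1 returns 29
H2 returns [29]
= [29]

Answer: [29]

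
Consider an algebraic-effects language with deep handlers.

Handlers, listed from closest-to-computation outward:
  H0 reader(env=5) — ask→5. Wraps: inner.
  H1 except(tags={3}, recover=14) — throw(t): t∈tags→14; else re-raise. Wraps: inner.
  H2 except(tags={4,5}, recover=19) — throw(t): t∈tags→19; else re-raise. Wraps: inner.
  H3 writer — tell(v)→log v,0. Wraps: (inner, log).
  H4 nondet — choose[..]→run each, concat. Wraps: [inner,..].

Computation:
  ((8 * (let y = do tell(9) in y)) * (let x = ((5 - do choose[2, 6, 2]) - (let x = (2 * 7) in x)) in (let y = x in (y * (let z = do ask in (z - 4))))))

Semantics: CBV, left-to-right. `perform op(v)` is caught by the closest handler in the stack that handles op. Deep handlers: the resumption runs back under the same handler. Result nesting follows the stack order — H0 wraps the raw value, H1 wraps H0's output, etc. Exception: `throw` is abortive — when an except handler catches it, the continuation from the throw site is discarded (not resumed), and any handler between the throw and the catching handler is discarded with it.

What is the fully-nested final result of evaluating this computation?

Answer: [(0, (9)), (0, (9)), (0, (9))]

Evaluation trace:
tell(9) @ H3 ⇒ log+=9
choose[2, 6, 2] @ H4
  branch[0] choose=2:
    ask @ H0 ⇒ 5
    H0 returns 0
    H1 returns 0
    H2 returns 0
    H3 returns (0, (9))
    H4 returns [(0, (9))]
  branch[1] choose=6:
    ask @ H0 ⇒ 5
    H0 returns 0
    H1 returns 0
    H2 returns 0
    H3 returns (0, (9))
    H4 returns [(0, (9))]
  branch[2] choose=2:
    ask @ H0 ⇒ 5
    H0 returns 0
    H1 returns 0
    H2 returns 0
    H3 returns (0, (9))
    H4 returns [(0, (9))]
= [(0, (9)), (0, (9)), (0, (9))]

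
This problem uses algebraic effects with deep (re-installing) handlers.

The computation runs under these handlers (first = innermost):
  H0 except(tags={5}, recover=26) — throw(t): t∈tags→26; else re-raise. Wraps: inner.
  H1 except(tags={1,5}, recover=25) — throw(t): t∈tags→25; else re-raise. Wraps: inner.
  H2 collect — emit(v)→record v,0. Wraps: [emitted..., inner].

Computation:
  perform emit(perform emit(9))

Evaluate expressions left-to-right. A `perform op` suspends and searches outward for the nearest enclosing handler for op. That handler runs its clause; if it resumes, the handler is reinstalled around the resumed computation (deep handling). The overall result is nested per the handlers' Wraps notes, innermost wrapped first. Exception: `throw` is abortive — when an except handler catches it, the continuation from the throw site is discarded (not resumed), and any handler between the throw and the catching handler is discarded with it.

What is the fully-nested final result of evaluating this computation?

Working:
emit(9) @ H2 ⇒ out+=9
emit(0) @ H2 ⇒ out+=0
H0 returns 0
H1 returns 0
H2 returns [9, 0, 0]
= [9, 0, 0]

Answer: [9, 0, 0]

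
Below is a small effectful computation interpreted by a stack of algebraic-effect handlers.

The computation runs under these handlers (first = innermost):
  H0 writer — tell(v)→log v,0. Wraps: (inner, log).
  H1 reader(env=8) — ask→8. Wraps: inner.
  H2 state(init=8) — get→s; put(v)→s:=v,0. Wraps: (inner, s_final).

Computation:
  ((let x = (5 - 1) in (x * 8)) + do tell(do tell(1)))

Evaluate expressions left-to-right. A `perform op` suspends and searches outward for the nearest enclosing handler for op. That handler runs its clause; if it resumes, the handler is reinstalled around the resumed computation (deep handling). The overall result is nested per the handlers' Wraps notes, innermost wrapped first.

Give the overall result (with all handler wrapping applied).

Evaluation trace:
tell(1) @ H0 ⇒ log+=1
tell(0) @ H0 ⇒ log+=0
H0 returns (32, (1, 0))
H1 returns (32, (1, 0))
H2 returns ((32, (1, 0)), 8)
= ((32, (1, 0)), 8)

Answer: ((32, (1, 0)), 8)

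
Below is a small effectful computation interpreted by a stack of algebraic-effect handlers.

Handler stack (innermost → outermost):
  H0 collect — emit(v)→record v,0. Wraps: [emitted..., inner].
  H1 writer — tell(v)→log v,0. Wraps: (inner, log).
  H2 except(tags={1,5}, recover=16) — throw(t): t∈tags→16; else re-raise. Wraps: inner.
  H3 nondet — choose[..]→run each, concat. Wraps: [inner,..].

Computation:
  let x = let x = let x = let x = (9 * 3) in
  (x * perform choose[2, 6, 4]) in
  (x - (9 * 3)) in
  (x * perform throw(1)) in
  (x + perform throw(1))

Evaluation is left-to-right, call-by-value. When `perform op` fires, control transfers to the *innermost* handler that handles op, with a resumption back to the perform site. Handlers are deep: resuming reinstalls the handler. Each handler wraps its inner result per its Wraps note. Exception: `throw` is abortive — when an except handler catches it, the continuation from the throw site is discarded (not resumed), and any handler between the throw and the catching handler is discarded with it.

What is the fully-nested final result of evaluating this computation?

Working:
choose[2, 6, 4] @ H3
  branch[0] choose=2:
    throw(1) @ H2 caught ⇒ 16
    H3 returns [16]
  branch[1] choose=6:
    throw(1) @ H2 caught ⇒ 16
    H3 returns [16]
  branch[2] choose=4:
    throw(1) @ H2 caught ⇒ 16
    H3 returns [16]
= [16, 16, 16]

Answer: [16, 16, 16]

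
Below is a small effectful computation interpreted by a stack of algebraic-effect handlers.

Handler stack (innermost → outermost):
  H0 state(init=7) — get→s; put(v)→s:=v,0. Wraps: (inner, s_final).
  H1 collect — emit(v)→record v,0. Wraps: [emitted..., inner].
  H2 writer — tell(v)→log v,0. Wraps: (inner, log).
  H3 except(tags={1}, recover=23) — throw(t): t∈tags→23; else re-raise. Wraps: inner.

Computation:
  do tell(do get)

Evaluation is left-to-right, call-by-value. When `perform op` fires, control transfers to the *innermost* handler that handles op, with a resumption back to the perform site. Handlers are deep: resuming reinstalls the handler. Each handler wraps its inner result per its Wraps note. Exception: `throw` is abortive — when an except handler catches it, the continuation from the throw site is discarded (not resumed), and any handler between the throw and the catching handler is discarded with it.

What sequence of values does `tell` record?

Step-by-step:
get @ H0 ⇒ 7
tell(7) @ H2 ⇒ log+=7
H0 returns (0, 7)
H1 returns [(0, 7)]
H2 returns ([(0, 7)], (7))
H3 returns ([(0, 7)], (7))
= ([(0, 7)], (7))

Answer: (7)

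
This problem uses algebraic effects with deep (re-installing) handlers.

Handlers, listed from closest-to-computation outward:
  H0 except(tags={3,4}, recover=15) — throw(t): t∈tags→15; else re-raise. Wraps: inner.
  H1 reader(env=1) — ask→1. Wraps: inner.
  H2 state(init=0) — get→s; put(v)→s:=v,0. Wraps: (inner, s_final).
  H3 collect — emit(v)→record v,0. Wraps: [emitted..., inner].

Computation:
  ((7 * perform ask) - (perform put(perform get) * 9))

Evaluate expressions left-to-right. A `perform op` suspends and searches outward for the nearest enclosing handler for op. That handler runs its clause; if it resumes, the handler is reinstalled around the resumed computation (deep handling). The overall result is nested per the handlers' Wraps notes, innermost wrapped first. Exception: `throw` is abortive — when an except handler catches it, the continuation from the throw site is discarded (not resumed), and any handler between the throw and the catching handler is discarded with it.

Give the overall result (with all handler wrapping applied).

Answer: [(7, 0)]

Working:
ask @ H1 ⇒ 1
get @ H2 ⇒ 0
put(0) @ H2 ⇒ s:=0
H0 returns 7
H1 returns 7
H2 returns (7, 0)
H3 returns [(7, 0)]
= [(7, 0)]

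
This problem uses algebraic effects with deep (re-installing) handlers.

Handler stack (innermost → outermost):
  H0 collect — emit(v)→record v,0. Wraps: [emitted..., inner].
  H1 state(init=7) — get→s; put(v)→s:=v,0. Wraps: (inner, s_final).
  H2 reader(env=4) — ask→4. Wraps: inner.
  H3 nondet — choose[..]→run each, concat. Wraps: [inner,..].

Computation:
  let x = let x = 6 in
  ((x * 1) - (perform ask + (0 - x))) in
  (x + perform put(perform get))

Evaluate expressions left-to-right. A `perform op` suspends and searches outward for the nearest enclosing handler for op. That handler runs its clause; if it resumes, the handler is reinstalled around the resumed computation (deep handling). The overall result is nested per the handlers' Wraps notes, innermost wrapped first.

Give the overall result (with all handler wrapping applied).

Step-by-step:
ask @ H2 ⇒ 4
get @ H1 ⇒ 7
put(7) @ H1 ⇒ s:=7
H0 returns [8]
H1 returns ([8], 7)
H2 returns ([8], 7)
H3 returns [([8], 7)]
= [([8], 7)]

Answer: [([8], 7)]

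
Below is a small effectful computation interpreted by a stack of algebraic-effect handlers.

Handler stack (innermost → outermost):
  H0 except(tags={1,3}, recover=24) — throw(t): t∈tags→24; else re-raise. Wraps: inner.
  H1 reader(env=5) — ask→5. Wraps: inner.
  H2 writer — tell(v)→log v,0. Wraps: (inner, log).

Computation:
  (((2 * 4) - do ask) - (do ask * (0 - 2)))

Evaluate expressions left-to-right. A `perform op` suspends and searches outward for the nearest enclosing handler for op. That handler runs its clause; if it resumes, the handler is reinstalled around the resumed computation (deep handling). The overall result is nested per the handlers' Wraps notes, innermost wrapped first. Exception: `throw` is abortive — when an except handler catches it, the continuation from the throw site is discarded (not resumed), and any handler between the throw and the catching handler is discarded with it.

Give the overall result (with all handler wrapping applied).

Answer: (13, ())

Step-by-step:
ask @ H1 ⇒ 5
ask @ H1 ⇒ 5
H0 returns 13
H1 returns 13
H2 returns (13, ())
= (13, ())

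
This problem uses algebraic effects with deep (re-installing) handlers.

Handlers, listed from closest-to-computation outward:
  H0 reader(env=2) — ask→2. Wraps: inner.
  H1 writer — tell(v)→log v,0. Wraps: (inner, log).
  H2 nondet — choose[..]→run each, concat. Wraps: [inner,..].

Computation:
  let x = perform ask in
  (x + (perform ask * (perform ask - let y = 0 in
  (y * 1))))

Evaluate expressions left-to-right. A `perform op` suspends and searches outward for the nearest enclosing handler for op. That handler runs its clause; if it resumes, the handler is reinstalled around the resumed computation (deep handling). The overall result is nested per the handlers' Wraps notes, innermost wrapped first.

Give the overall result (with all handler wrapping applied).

Step-by-step:
ask @ H0 ⇒ 2
ask @ H0 ⇒ 2
ask @ H0 ⇒ 2
H0 returns 6
H1 returns (6, ())
H2 returns [(6, ())]
= [(6, ())]

Answer: [(6, ())]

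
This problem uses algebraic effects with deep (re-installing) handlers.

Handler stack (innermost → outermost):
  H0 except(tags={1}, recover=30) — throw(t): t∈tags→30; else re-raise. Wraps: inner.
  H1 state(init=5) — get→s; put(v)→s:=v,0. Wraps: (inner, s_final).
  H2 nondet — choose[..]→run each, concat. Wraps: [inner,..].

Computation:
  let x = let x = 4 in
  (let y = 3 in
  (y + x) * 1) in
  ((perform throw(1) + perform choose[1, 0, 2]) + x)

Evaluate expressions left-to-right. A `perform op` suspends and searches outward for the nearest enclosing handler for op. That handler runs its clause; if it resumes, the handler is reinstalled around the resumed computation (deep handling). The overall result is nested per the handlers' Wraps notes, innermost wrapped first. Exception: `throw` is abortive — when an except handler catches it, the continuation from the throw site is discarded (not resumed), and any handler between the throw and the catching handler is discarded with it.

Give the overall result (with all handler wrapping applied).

Answer: [(30, 5)]

Evaluation trace:
throw(1) @ H0 caught ⇒ 30
H1 returns (30, 5)
H2 returns [(30, 5)]
= [(30, 5)]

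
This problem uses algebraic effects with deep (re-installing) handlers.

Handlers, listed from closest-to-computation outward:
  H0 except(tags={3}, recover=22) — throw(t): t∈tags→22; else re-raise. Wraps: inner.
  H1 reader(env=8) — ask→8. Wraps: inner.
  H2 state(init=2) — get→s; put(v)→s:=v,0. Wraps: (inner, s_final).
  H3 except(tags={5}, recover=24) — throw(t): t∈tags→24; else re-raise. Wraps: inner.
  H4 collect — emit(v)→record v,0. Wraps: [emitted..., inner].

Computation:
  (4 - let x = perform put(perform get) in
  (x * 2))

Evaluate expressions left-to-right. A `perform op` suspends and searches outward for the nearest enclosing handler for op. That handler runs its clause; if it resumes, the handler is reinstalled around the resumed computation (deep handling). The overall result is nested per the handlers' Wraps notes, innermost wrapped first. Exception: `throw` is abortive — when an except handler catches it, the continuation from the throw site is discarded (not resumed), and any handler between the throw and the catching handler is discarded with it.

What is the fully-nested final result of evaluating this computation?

Answer: [(4, 2)]

Evaluation trace:
get @ H2 ⇒ 2
put(2) @ H2 ⇒ s:=2
H0 returns 4
H1 returns 4
H2 returns (4, 2)
H3 returns (4, 2)
H4 returns [(4, 2)]
= [(4, 2)]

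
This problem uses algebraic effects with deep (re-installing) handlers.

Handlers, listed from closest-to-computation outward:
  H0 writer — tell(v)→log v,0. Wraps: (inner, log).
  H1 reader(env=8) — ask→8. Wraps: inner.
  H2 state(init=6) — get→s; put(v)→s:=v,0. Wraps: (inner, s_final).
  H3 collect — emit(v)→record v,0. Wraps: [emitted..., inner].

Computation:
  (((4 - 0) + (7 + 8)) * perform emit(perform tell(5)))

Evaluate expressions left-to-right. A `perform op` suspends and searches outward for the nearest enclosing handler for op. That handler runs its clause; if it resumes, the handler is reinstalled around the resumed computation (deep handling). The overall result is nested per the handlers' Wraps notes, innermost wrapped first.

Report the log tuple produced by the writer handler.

Working:
tell(5) @ H0 ⇒ log+=5
emit(0) @ H3 ⇒ out+=0
H0 returns (0, (5))
H1 returns (0, (5))
H2 returns ((0, (5)), 6)
H3 returns [0, ((0, (5)), 6)]
= [0, ((0, (5)), 6)]

Answer: (5)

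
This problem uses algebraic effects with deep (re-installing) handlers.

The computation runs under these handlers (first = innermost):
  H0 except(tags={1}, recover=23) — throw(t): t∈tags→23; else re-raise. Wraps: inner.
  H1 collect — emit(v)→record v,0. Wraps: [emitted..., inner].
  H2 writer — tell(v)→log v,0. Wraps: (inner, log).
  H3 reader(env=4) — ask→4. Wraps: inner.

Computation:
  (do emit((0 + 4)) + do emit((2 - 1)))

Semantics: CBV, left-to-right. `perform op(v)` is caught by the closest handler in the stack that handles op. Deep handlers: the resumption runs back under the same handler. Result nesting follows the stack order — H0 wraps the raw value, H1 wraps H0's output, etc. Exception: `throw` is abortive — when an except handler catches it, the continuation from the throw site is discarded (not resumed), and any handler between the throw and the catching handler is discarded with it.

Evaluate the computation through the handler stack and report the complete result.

Evaluation trace:
emit(4) @ H1 ⇒ out+=4
emit(1) @ H1 ⇒ out+=1
H0 returns 0
H1 returns [4, 1, 0]
H2 returns ([4, 1, 0], ())
H3 returns ([4, 1, 0], ())
= ([4, 1, 0], ())

Answer: ([4, 1, 0], ())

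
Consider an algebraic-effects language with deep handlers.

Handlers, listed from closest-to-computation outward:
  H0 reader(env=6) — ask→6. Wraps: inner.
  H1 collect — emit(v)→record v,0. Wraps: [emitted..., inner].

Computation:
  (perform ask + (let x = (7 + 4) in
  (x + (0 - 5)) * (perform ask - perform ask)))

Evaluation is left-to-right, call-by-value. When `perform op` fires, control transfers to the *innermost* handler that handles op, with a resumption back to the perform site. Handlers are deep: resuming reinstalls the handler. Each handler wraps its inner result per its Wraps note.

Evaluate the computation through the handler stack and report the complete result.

Step-by-step:
ask @ H0 ⇒ 6
ask @ H0 ⇒ 6
ask @ H0 ⇒ 6
H0 returns 6
H1 returns [6]
= [6]

Answer: [6]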